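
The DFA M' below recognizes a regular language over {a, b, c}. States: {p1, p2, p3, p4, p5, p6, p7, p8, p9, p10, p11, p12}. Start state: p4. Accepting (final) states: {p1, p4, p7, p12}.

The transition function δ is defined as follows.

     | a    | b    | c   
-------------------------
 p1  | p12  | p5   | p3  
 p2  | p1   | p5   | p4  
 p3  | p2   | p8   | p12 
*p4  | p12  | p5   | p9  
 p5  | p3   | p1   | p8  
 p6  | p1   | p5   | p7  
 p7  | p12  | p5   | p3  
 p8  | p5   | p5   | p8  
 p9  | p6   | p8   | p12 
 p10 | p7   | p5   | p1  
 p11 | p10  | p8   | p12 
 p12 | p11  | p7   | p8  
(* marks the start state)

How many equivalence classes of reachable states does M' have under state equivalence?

P0 = {p1,p4,p7,p12} | {p2,p3,p5,p6,p8,p9,p10,p11}.
Refine {p1,p4,p7,p12} on symbol a: members go to different blocks, giving {p1,p4,p7} and {p12}.
On input a, block {p2,p3,p5,p6,p8,p9,p10,p11} splits into {p3,p5,p8,p9,p11} and {p2,p6,p10}.
On input a, block {p3,p5,p8,p9,p11} splits into {p3,p9,p11} and {p5,p8}.
Split {p5,p8} by δ(·,a) → {p5} and {p8}.
The partition is now stable with 6 blocks: {p1,p4,p7} | {p3,p9,p11} | {p12} | {p2,p6,p10} | {p5} | {p8}.

6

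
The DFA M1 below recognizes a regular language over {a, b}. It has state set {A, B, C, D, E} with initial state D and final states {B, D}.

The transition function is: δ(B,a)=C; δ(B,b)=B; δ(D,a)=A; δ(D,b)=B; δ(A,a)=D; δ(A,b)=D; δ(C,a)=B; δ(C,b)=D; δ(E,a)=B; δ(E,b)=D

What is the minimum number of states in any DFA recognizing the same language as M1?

2

States {E} cannot be reached from the start state, so discard them.
Initial partition by acceptance: {B,D} | {A,C}.
No further refinement is possible. Final partition (2 blocks): {B,D} | {A,C}.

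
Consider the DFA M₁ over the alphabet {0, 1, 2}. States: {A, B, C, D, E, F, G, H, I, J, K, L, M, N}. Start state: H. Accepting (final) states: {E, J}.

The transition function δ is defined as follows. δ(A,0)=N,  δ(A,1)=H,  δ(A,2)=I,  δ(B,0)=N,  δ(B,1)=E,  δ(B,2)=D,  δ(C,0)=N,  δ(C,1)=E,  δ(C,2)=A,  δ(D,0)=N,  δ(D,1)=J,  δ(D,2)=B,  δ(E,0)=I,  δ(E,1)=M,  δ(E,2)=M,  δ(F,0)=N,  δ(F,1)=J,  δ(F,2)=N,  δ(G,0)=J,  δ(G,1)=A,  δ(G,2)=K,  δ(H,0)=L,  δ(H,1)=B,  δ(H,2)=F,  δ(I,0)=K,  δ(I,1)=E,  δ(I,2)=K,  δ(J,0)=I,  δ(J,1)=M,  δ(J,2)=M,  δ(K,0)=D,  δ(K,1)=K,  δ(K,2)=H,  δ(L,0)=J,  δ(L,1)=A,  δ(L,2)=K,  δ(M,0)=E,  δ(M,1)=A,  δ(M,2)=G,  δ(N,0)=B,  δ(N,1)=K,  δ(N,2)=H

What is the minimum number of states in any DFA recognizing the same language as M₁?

8

States {C} cannot be reached from the start state, so discard them.
Start with accepting vs non-accepting: {E,J} | {A,B,D,F,G,H,I,K,L,M,N}.
Refine {A,B,D,F,G,H,I,K,L,M,N} on symbol 0: members go to different blocks, giving {A,B,D,F,H,I,K,N} and {G,L,M}.
Refine {A,B,D,F,H,I,K,N} on symbol 0: members go to different blocks, giving {A,B,D,F,I,K,N} and {H}.
On input 1, block {A,B,D,F,I,K,N} splits into {B,D,F,I} and {K,N} and {A}.
Refine {B,D,F,I} on symbol 2: members go to different blocks, giving {B,D} and {F,I}.
Split {G,L,M} by δ(·,2) → {G,L} and {M}.
The partition is now stable with 8 blocks: {E,J} | {B,D} | {G,L} | {H} | {K,N} | {A} | {F,I} | {M}.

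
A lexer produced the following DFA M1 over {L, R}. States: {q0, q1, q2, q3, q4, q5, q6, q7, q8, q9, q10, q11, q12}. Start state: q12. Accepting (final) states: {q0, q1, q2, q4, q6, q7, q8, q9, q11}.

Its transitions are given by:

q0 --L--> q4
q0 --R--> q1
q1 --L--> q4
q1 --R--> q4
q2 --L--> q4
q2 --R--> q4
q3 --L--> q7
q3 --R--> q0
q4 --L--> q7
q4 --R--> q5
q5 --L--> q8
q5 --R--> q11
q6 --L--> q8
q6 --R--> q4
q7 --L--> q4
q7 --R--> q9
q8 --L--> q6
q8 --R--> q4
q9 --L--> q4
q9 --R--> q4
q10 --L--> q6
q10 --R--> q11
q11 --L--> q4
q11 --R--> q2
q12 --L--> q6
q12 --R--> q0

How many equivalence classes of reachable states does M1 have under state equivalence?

First remove the unreachable states {q3,q10}; 11 states remain.
Initial partition by acceptance: {q0,q1,q2,q4,q6,q7,q8,q9,q11} | {q5,q12}.
On input R, block {q0,q1,q2,q4,q6,q7,q8,q9,q11} splits into {q0,q1,q2,q6,q7,q8,q9,q11} and {q4}.
On input L, block {q0,q1,q2,q6,q7,q8,q9,q11} splits into {q0,q1,q2,q7,q9,q11} and {q6,q8}.
Split {q0,q1,q2,q7,q9,q11} by δ(·,R) → {q0,q7,q11} and {q1,q2,q9}.
The partition is now stable with 5 blocks: {q0,q7,q11} | {q5,q12} | {q4} | {q6,q8} | {q1,q2,q9}.

5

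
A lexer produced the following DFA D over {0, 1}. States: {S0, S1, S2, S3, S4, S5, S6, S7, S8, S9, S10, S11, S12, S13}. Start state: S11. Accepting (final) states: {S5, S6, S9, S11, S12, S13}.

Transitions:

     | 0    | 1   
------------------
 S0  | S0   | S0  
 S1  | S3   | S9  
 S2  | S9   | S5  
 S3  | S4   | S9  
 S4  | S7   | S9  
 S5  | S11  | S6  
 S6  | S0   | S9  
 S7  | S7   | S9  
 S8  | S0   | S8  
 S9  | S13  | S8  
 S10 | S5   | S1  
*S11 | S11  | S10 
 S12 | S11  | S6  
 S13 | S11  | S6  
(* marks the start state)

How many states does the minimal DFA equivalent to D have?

7

States {S2,S12} cannot be reached from the start state, so discard them.
Initial partition by acceptance: {S5,S6,S9,S11,S13} | {S0,S1,S3,S4,S7,S8,S10}.
On input 0, block {S5,S6,S9,S11,S13} splits into {S5,S9,S11,S13} and {S6}.
Split {S5,S9,S11,S13} by δ(·,1) → {S5,S13} and {S9,S11}.
Refine {S0,S1,S3,S4,S7,S8,S10} on symbol 0: members go to different blocks, giving {S0,S1,S3,S4,S7,S8} and {S10}.
Split {S0,S1,S3,S4,S7,S8} by δ(·,1) → {S1,S3,S4,S7} and {S0,S8}.
Split {S9,S11} by δ(·,0) → {S9} and {S11}.
No further refinement is possible. Final partition (7 blocks): {S5,S13} | {S1,S3,S4,S7} | {S6} | {S9} | {S10} | {S0,S8} | {S11}.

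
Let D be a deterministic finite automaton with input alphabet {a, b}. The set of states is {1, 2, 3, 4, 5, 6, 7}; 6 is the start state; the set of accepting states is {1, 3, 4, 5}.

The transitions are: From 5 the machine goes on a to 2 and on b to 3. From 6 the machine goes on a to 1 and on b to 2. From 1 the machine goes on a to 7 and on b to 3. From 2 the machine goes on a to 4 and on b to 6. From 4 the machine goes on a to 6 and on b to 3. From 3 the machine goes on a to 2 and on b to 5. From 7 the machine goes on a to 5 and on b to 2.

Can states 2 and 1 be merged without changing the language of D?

All states are reachable from the start state.
Initial partition by acceptance: {1,3,4,5} | {2,6,7}.
The partition is now stable with 2 blocks: {1,3,4,5} | {2,6,7}.
2 and 1 end up in different blocks, so they are distinguishable. For instance, the string 'ε' is accepted from only 1.

No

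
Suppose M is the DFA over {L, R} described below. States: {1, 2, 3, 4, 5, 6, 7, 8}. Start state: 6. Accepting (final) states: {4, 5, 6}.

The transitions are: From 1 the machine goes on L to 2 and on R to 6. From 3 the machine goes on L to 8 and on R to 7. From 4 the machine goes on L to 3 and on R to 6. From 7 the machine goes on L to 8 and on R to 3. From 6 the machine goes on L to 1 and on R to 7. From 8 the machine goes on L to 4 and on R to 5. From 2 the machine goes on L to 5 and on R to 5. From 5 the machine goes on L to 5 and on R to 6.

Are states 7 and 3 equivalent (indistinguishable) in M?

Initial partition by acceptance: {4,5,6} | {1,2,3,7,8}.
On input L, block {4,5,6} splits into {4,6} and {5}.
Refine {4,6} on symbol R: members go to different blocks, giving {4} and {6}.
On input L, block {1,2,3,7,8} splits into {1,3,7} and {2} and {8}.
On input L, block {1,3,7} splits into {3,7} and {1}.
No further refinement is possible. Final partition (7 blocks): {4} | {3,7} | {5} | {6} | {2} | {8} | {1}.
7 and 3 lie in the same block of the stable partition, so they are equivalent — no string distinguishes them.

Yes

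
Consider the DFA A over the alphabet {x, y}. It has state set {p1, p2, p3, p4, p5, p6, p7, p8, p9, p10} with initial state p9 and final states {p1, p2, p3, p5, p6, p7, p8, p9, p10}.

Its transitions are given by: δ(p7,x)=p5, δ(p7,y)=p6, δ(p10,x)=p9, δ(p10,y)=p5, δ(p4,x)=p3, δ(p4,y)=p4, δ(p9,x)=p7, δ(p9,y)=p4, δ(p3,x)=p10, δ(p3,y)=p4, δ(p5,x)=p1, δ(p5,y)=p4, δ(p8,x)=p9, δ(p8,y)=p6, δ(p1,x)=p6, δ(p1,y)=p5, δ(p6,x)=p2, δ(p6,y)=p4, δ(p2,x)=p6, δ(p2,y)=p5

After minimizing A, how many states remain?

3

First remove the unreachable states {p8}; 9 states remain.
P0 = {p1,p2,p3,p5,p6,p7,p9,p10} | {p4}.
On input y, block {p1,p2,p3,p5,p6,p7,p9,p10} splits into {p1,p2,p7,p10} and {p3,p5,p6,p9}.
Stable partition: {p1,p2,p7,p10} | {p4} | {p3,p5,p6,p9} — 3 equivalence classes.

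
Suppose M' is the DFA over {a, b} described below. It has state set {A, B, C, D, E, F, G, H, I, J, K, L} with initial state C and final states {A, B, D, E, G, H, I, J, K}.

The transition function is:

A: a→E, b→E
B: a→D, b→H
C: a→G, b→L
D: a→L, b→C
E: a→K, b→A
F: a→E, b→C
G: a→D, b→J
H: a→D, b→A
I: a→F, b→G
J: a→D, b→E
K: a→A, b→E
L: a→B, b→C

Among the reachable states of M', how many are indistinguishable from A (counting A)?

3

First remove the unreachable states {F,I}; 10 states remain.
Start with accepting vs non-accepting: {A,B,D,E,G,H,J,K} | {C,L}.
On input a, block {A,B,D,E,G,H,J,K} splits into {A,B,E,G,H,J,K} and {D}.
Split {A,B,E,G,H,J,K} by δ(·,a) → {B,G,H,J} and {A,E,K}.
On input b, block {B,G,H,J} splits into {B,G} and {H,J}.
No further refinement is possible. Final partition (5 blocks): {B,G} | {C,L} | {D} | {A,E,K} | {H,J}.
The equivalence class containing A is {A,E,K}, of size 3.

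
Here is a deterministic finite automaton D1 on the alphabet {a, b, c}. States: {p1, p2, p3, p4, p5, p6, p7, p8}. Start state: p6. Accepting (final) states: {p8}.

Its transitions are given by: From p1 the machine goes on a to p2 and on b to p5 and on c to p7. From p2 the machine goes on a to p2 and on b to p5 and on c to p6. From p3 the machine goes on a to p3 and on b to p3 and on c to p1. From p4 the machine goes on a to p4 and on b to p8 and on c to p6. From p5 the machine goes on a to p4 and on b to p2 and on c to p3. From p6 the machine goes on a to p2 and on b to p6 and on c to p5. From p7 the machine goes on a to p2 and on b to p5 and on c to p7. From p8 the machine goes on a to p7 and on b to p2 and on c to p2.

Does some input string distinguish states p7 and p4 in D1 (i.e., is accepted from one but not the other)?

Yes

All states are reachable from the start state.
Initial partition by acceptance: {p8} | {p1,p2,p3,p4,p5,p6,p7}.
On input b, block {p1,p2,p3,p4,p5,p6,p7} splits into {p1,p2,p3,p5,p6,p7} and {p4}.
Split {p1,p2,p3,p5,p6,p7} by δ(·,a) → {p1,p2,p3,p6,p7} and {p5}.
Refine {p1,p2,p3,p6,p7} on symbol b: members go to different blocks, giving {p1,p2,p7} and {p3,p6}.
On input c, block {p1,p2,p7} splits into {p1,p7} and {p2}.
Refine {p3,p6} on symbol a: members go to different blocks, giving {p3} and {p6}.
Stable partition: {p8} | {p1,p7} | {p4} | {p5} | {p3} | {p2} | {p6} — 7 equivalence classes.
p7 and p4 end up in different blocks, so they are distinguishable. For instance, the string 'b' is accepted from only p4.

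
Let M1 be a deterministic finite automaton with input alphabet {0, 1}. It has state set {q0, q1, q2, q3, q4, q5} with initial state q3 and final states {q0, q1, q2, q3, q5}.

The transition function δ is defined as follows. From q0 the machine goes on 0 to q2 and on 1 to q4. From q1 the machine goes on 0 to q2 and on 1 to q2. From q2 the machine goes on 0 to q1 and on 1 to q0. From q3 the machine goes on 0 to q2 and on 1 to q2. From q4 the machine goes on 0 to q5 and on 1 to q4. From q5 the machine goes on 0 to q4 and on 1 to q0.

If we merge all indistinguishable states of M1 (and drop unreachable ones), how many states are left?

5

P0 = {q0,q1,q2,q3,q5} | {q4}.
Split {q0,q1,q2,q3,q5} by δ(·,0) → {q0,q1,q2,q3} and {q5}.
On input 1, block {q0,q1,q2,q3} splits into {q1,q2,q3} and {q0}.
Split {q1,q2,q3} by δ(·,1) → {q1,q3} and {q2}.
No further refinement is possible. Final partition (5 blocks): {q1,q3} | {q4} | {q5} | {q0} | {q2}.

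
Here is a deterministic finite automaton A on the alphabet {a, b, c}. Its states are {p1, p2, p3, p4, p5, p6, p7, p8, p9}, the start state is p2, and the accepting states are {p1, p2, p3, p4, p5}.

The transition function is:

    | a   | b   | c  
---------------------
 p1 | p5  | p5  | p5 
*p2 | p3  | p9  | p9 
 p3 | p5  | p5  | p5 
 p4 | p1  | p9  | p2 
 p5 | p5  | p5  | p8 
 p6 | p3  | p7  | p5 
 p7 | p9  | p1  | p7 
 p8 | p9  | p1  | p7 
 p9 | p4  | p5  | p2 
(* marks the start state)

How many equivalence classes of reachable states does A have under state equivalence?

6

Reachable states from the start: {p1,p2,p3,p4,p5,p7,p8,p9}. Unreachable: {p6} — drop them.
Initial partition by acceptance: {p1,p2,p3,p4,p5} | {p7,p8,p9}.
Split {p1,p2,p3,p4,p5} by δ(·,b) → {p1,p3,p5} and {p2,p4}.
Refine {p1,p3,p5} on symbol c: members go to different blocks, giving {p1,p3} and {p5}.
Refine {p7,p8,p9} on symbol a: members go to different blocks, giving {p7,p8} and {p9}.
Split {p2,p4} by δ(·,c) → {p2} and {p4}.
No further refinement is possible. Final partition (6 blocks): {p1,p3} | {p7,p8} | {p2} | {p5} | {p9} | {p4}.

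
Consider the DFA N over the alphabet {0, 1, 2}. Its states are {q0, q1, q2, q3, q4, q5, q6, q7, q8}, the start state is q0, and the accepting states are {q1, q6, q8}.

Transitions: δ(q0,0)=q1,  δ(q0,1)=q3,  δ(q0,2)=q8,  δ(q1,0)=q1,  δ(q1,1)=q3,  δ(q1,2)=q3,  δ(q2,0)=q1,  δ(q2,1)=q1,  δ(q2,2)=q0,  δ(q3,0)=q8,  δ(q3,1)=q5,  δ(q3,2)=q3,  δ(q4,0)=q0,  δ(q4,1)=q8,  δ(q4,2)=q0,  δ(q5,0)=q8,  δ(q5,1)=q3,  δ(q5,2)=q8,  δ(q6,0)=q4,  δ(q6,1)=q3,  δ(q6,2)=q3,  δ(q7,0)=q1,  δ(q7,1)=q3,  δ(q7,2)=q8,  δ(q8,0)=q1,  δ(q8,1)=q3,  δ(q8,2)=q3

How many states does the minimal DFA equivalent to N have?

States {q2,q4,q6,q7} cannot be reached from the start state, so discard them.
Initial partition by acceptance: {q1,q8} | {q0,q3,q5}.
Refine {q0,q3,q5} on symbol 2: members go to different blocks, giving {q0,q5} and {q3}.
The partition is now stable with 3 blocks: {q1,q8} | {q0,q5} | {q3}.

3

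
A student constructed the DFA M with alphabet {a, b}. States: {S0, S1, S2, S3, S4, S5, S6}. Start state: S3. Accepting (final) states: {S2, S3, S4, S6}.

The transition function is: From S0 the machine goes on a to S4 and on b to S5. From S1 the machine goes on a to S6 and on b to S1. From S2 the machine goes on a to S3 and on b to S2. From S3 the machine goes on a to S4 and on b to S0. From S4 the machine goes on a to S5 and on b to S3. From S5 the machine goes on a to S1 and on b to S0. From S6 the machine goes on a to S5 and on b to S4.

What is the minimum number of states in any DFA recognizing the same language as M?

States {S2} cannot be reached from the start state, so discard them.
Initial partition by acceptance: {S3,S4,S6} | {S0,S1,S5}.
Split {S3,S4,S6} by δ(·,a) → {S4,S6} and {S3}.
On input b, block {S4,S6} splits into {S4} and {S6}.
Refine {S0,S1,S5} on symbol a: members go to different blocks, giving {S0} and {S1} and {S5}.
The partition is now stable with 6 blocks: {S4} | {S0} | {S3} | {S6} | {S1} | {S5}.

6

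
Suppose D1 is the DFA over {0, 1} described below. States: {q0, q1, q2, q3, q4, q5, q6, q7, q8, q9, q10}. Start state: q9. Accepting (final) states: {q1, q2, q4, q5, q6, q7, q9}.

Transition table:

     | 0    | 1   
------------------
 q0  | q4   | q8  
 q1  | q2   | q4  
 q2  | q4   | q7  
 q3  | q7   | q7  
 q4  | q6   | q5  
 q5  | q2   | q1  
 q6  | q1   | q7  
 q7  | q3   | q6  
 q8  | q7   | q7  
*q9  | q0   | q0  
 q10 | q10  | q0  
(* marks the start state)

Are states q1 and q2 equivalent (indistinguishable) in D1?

States {q10} cannot be reached from the start state, so discard them.
Initial partition by acceptance: {q1,q2,q4,q5,q6,q7,q9} | {q0,q3,q8}.
On input 0, block {q1,q2,q4,q5,q6,q7,q9} splits into {q1,q2,q4,q5,q6} and {q7,q9}.
Split {q1,q2,q4,q5,q6} by δ(·,1) → {q1,q4,q5} and {q2,q6}.
Split {q0,q3,q8} by δ(·,0) → {q3,q8} and {q0}.
On input 0, block {q7,q9} splits into {q7} and {q9}.
No further refinement is possible. Final partition (6 blocks): {q1,q4,q5} | {q3,q8} | {q7} | {q2,q6} | {q0} | {q9}.
q1 and q2 end up in different blocks, so they are distinguishable. For instance, the string '10' is accepted from only q1.

No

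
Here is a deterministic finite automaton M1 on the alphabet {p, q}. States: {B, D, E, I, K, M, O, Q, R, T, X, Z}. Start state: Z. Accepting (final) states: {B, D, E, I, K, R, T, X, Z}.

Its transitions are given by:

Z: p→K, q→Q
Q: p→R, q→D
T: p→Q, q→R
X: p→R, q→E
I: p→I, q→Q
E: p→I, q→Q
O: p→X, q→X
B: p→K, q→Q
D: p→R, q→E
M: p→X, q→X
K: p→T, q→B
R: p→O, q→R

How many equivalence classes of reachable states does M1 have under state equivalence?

States {M} cannot be reached from the start state, so discard them.
P0 = {B,D,E,I,K,R,T,X,Z} | {O,Q}.
Split {B,D,E,I,K,R,T,X,Z} by δ(·,p) → {B,D,E,I,K,X,Z} and {R,T}.
On input p, block {B,D,E,I,K,X,Z} splits into {B,E,I,Z} and {D,K,X}.
On input p, block {B,E,I,Z} splits into {E,I} and {B,Z}.
Refine {O,Q} on symbol p: members go to different blocks, giving {O} and {Q}.
On input p, block {R,T} splits into {T} and {R}.
On input p, block {D,K,X} splits into {D,X} and {K}.
Stable partition: {E,I} | {O} | {T} | {D,X} | {B,Z} | {Q} | {R} | {K} — 8 equivalence classes.

8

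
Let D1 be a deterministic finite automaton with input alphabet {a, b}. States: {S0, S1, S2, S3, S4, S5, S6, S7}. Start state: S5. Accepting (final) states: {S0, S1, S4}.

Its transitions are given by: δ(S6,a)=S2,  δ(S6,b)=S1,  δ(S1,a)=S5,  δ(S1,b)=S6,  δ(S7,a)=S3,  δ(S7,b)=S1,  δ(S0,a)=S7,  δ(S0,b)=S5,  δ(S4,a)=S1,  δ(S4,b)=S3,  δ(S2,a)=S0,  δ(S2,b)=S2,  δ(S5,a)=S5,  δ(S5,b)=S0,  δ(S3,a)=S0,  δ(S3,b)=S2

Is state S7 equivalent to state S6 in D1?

States {S4} cannot be reached from the start state, so discard them.
Initial partition by acceptance: {S0,S1} | {S2,S3,S5,S6,S7}.
Split {S2,S3,S5,S6,S7} by δ(·,a) → {S5,S6,S7} and {S2,S3}.
Split {S5,S6,S7} by δ(·,a) → {S6,S7} and {S5}.
On input a, block {S0,S1} splits into {S0} and {S1}.
The partition is now stable with 5 blocks: {S0} | {S6,S7} | {S2,S3} | {S5} | {S1}.
S7 and S6 lie in the same block of the stable partition, so they are equivalent — no string distinguishes them.

Yes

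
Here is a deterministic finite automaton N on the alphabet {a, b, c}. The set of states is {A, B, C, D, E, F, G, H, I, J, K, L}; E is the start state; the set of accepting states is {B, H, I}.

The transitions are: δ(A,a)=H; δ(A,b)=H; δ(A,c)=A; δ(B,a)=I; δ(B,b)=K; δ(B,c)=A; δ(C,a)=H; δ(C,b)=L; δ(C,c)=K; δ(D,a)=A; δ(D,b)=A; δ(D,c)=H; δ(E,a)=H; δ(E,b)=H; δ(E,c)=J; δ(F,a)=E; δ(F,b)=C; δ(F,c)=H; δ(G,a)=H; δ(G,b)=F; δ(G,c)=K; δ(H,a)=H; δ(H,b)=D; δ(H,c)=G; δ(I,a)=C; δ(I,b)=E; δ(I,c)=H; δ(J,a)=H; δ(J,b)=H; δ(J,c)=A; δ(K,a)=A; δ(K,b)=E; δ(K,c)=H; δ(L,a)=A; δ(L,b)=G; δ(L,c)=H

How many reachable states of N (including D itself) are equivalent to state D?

2

First remove the unreachable states {B,I}; 10 states remain.
P0 = {H} | {A,C,D,E,F,G,J,K,L}.
Refine {A,C,D,E,F,G,J,K,L} on symbol a: members go to different blocks, giving {A,C,E,G,J} and {D,F,K,L}.
Refine {A,C,E,G,J} on symbol b: members go to different blocks, giving {A,E,J} and {C,G}.
On input b, block {D,F,K,L} splits into {D,K} and {F,L}.
No further refinement is possible. Final partition (5 blocks): {H} | {A,E,J} | {D,K} | {C,G} | {F,L}.
The equivalence class containing D is {D,K}, of size 2.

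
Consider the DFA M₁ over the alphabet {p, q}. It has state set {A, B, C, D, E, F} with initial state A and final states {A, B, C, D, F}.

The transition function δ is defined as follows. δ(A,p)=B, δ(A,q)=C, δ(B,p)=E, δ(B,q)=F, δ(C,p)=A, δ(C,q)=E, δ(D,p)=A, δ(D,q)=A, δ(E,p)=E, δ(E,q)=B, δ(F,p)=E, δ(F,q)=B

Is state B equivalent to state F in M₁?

First remove the unreachable states {D}; 5 states remain.
Start with accepting vs non-accepting: {A,B,C,F} | {E}.
Refine {A,B,C,F} on symbol p: members go to different blocks, giving {A,C} and {B,F}.
Split {A,C} by δ(·,p) → {A} and {C}.
The partition is now stable with 4 blocks: {A} | {E} | {B,F} | {C}.
B and F lie in the same block of the stable partition, so they are equivalent — no string distinguishes them.

Yes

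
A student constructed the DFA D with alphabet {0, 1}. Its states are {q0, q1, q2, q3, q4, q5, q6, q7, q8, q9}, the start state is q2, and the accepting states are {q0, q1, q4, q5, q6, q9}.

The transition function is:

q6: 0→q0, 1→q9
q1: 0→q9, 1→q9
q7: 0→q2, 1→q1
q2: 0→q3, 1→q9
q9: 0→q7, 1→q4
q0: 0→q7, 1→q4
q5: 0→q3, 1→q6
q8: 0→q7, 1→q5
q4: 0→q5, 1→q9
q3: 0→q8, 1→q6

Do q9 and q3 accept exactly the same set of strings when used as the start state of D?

Initial partition by acceptance: {q0,q1,q4,q5,q6,q9} | {q2,q3,q7,q8}.
On input 0, block {q0,q1,q4,q5,q6,q9} splits into {q0,q5,q9} and {q1,q4,q6}.
Split {q2,q3,q7,q8} by δ(·,1) → {q2,q8} and {q3,q7}.
No further refinement is possible. Final partition (4 blocks): {q0,q5,q9} | {q2,q8} | {q1,q4,q6} | {q3,q7}.
q9 and q3 end up in different blocks, so they are distinguishable. For instance, the string 'ε' is accepted from only q9.

No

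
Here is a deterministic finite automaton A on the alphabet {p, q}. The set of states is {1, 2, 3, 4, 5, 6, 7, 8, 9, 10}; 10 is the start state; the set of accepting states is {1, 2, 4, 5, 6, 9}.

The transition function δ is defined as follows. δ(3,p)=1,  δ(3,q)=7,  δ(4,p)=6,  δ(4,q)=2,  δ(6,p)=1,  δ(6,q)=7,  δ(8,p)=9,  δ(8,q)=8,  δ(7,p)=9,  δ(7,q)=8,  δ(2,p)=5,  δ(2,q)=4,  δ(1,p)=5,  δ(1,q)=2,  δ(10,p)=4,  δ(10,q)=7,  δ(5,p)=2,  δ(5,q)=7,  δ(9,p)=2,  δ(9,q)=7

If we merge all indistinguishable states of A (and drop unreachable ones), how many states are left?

4

First remove the unreachable states {3}; 9 states remain.
Start with accepting vs non-accepting: {1,2,4,5,6,9} | {7,8,10}.
Refine {1,2,4,5,6,9} on symbol q: members go to different blocks, giving {1,2,4} and {5,6,9}.
Refine {7,8,10} on symbol p: members go to different blocks, giving {7,8} and {10}.
Stable partition: {1,2,4} | {7,8} | {5,6,9} | {10} — 4 equivalence classes.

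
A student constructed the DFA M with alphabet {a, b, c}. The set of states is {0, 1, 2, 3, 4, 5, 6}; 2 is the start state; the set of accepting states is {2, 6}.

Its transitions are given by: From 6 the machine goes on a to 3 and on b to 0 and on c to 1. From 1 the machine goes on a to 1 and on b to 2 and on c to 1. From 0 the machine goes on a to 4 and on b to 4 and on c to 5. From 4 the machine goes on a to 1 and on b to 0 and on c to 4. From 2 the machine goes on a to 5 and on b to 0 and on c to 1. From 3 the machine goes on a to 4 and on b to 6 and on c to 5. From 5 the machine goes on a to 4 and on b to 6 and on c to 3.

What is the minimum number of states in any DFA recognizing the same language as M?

5

Start with accepting vs non-accepting: {2,6} | {0,1,3,4,5}.
Split {0,1,3,4,5} by δ(·,b) → {1,3,5} and {0,4}.
On input a, block {1,3,5} splits into {3,5} and {1}.
On input a, block {0,4} splits into {0} and {4}.
The partition is now stable with 5 blocks: {2,6} | {3,5} | {0} | {1} | {4}.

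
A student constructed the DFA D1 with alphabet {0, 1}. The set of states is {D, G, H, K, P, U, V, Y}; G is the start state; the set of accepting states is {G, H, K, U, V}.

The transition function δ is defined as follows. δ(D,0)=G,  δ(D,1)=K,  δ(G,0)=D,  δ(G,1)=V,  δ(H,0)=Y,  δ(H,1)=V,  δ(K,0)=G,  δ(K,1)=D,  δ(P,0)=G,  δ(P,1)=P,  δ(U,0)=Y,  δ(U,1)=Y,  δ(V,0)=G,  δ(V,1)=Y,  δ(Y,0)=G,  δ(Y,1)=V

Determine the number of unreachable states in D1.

3

Starting at G and following transitions, the reachable set is {D, G, K, V, Y}. That leaves H, P, U unreachable — 3 in total.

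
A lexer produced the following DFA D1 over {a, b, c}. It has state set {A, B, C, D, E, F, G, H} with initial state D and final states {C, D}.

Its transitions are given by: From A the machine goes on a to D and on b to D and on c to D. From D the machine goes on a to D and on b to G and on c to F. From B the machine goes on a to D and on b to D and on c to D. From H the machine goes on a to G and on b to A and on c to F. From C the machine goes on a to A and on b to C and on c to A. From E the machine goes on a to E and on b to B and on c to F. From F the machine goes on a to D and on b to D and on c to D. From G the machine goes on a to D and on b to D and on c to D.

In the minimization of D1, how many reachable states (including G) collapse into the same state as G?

Reachable states from the start: {D,F,G}. Unreachable: {A,B,C,E,H} — drop them.
Start with accepting vs non-accepting: {D} | {F,G}.
No further refinement is possible. Final partition (2 blocks): {D} | {F,G}.
State G belongs to the block {F,G}, which has 2 states.

2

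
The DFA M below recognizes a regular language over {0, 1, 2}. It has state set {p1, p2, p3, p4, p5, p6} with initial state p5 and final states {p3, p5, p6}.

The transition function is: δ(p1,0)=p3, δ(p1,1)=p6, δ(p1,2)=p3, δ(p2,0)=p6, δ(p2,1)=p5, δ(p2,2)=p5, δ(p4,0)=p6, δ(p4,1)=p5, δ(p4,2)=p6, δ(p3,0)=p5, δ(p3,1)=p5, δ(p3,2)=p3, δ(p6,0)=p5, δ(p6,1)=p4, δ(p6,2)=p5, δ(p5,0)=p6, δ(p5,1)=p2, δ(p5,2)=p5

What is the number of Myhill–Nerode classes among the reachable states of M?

2

States {p1,p3} cannot be reached from the start state, so discard them.
P0 = {p5,p6} | {p2,p4}.
Stable partition: {p5,p6} | {p2,p4} — 2 equivalence classes.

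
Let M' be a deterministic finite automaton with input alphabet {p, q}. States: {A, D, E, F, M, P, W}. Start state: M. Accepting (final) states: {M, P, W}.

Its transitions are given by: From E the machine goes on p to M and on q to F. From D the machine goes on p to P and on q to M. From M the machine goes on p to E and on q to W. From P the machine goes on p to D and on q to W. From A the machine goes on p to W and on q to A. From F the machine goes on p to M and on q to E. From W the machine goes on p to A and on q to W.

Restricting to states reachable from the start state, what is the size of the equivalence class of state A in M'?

3

First remove the unreachable states {D,P}; 5 states remain.
Initial partition by acceptance: {M,W} | {A,E,F}.
The partition is now stable with 2 blocks: {M,W} | {A,E,F}.
The equivalence class containing A is {A,E,F}, of size 3.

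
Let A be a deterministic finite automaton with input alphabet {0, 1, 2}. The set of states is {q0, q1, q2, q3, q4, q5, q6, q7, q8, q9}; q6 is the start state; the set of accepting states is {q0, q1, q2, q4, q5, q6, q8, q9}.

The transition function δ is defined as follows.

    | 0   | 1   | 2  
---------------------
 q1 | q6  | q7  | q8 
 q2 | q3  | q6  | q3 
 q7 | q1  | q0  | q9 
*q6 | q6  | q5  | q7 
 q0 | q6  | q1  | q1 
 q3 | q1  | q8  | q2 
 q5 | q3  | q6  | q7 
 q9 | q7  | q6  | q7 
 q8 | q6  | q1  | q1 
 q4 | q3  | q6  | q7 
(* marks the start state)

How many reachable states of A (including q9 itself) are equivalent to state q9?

Reachable states from the start: {q0,q1,q2,q3,q5,q6,q7,q8,q9}. Unreachable: {q4} — drop them.
Initial partition by acceptance: {q0,q1,q2,q5,q6,q8,q9} | {q3,q7}.
Split {q0,q1,q2,q5,q6,q8,q9} by δ(·,0) → {q0,q1,q6,q8} and {q2,q5,q9}.
On input 1, block {q0,q1,q6,q8} splits into {q0,q8} and {q1} and {q6}.
The partition is now stable with 5 blocks: {q0,q8} | {q3,q7} | {q2,q5,q9} | {q1} | {q6}.
The equivalence class containing q9 is {q2,q5,q9}, of size 3.

3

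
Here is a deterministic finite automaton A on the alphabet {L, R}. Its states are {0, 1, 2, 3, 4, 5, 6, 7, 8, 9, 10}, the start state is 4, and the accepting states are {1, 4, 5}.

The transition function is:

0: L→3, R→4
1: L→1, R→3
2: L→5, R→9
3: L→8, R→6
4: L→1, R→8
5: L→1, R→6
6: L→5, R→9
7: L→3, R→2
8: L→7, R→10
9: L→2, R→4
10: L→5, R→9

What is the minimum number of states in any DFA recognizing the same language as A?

5

First remove the unreachable states {0}; 10 states remain.
P0 = {1,4,5} | {2,3,6,7,8,9,10}.
Refine {2,3,6,7,8,9,10} on symbol L: members go to different blocks, giving {3,7,8,9} and {2,6,10}.
Split {1,4,5} by δ(·,R) → {1,4} and {5}.
Refine {3,7,8,9} on symbol L: members go to different blocks, giving {3,7,8} and {9}.
The partition is now stable with 5 blocks: {1,4} | {3,7,8} | {2,6,10} | {5} | {9}.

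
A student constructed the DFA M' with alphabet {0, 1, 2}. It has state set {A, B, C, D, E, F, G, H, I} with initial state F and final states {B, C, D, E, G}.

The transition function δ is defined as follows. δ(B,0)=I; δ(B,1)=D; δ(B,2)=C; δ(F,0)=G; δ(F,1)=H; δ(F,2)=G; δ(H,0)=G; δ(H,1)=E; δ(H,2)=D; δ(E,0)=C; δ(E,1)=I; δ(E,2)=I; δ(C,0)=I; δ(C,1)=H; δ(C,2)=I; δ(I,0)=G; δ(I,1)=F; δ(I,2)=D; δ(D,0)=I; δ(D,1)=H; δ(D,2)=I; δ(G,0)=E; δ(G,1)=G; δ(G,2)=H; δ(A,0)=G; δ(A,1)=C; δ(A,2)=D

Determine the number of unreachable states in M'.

Starting at F and following transitions, the reachable set is {C, D, E, F, G, H, I}. That leaves A, B unreachable — 2 in total.

2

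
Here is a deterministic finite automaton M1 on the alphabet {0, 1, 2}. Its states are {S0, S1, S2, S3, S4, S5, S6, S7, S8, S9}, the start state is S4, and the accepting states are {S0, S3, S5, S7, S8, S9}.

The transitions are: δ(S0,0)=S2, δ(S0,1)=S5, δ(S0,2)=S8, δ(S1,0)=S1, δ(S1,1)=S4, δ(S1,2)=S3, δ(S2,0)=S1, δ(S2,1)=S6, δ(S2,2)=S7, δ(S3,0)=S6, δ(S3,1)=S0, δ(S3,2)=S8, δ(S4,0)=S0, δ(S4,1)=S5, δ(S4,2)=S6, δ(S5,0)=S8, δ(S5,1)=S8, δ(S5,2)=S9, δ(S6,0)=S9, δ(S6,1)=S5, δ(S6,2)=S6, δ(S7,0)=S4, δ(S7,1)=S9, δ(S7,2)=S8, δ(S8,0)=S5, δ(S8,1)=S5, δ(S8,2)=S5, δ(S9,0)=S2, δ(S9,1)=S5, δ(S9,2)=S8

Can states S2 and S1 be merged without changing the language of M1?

Yes

All states are reachable from the start state.
Initial partition by acceptance: {S0,S3,S5,S7,S8,S9} | {S1,S2,S4,S6}.
Refine {S0,S3,S5,S7,S8,S9} on symbol 0: members go to different blocks, giving {S0,S3,S7,S9} and {S5,S8}.
Split {S0,S3,S7,S9} by δ(·,1) → {S0,S9} and {S3,S7}.
Refine {S1,S2,S4,S6} on symbol 0: members go to different blocks, giving {S1,S2} and {S4,S6}.
Refine {S5,S8} on symbol 2: members go to different blocks, giving {S5} and {S8}.
Stable partition: {S0,S9} | {S1,S2} | {S5} | {S3,S7} | {S4,S6} | {S8} — 6 equivalence classes.
S2 and S1 lie in the same block of the stable partition, so they are equivalent — no string distinguishes them.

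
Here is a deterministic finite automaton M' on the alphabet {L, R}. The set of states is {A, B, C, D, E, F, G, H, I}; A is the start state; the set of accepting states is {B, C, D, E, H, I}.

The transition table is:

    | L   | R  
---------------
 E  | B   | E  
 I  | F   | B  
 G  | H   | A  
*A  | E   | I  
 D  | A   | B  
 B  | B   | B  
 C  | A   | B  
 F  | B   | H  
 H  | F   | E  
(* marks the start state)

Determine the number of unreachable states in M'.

BFS from A reaches {A, B, E, F, H, I}; the 3 state(s) C, D, G are never visited.

3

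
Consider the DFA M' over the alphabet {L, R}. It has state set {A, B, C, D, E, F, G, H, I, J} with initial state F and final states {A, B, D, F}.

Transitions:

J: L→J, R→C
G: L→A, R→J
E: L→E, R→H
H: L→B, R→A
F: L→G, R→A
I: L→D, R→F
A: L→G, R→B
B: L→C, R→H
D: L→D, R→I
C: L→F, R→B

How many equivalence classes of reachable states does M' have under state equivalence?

States {D,E,I} cannot be reached from the start state, so discard them.
Initial partition by acceptance: {A,B,F} | {C,G,H,J}.
Refine {A,B,F} on symbol R: members go to different blocks, giving {A,F} and {B}.
Refine {A,F} on symbol R: members go to different blocks, giving {A} and {F}.
Refine {C,G,H,J} on symbol L: members go to different blocks, giving {C} and {G} and {H} and {J}.
Stable partition: {A} | {C} | {B} | {F} | {G} | {H} | {J} — 7 equivalence classes.

7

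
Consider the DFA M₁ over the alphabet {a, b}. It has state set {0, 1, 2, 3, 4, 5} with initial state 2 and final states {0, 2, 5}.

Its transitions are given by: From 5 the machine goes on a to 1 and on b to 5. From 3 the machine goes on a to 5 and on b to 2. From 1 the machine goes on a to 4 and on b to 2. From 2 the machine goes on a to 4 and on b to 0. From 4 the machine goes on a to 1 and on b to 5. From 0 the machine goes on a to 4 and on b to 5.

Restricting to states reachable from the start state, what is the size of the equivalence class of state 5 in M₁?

First remove the unreachable states {3}; 5 states remain.
P0 = {0,2,5} | {1,4}.
Stable partition: {0,2,5} | {1,4} — 2 equivalence classes.
State 5 belongs to the block {0,2,5}, which has 3 states.

3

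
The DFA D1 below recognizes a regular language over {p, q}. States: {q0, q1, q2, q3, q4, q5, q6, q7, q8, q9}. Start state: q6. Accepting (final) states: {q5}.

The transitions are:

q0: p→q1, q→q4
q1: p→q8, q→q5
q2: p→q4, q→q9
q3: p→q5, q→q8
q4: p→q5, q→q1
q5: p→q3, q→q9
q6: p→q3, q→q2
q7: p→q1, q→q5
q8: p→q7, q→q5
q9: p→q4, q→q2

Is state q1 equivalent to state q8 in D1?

Yes

States {q0} cannot be reached from the start state, so discard them.
Initial partition by acceptance: {q5} | {q1,q2,q3,q4,q6,q7,q8,q9}.
Split {q1,q2,q3,q4,q6,q7,q8,q9} by δ(·,p) → {q1,q2,q6,q7,q8,q9} and {q3,q4}.
On input p, block {q1,q2,q6,q7,q8,q9} splits into {q1,q7,q8} and {q2,q6,q9}.
Stable partition: {q5} | {q1,q7,q8} | {q3,q4} | {q2,q6,q9} — 4 equivalence classes.
q1 and q8 lie in the same block of the stable partition, so they are equivalent — no string distinguishes them.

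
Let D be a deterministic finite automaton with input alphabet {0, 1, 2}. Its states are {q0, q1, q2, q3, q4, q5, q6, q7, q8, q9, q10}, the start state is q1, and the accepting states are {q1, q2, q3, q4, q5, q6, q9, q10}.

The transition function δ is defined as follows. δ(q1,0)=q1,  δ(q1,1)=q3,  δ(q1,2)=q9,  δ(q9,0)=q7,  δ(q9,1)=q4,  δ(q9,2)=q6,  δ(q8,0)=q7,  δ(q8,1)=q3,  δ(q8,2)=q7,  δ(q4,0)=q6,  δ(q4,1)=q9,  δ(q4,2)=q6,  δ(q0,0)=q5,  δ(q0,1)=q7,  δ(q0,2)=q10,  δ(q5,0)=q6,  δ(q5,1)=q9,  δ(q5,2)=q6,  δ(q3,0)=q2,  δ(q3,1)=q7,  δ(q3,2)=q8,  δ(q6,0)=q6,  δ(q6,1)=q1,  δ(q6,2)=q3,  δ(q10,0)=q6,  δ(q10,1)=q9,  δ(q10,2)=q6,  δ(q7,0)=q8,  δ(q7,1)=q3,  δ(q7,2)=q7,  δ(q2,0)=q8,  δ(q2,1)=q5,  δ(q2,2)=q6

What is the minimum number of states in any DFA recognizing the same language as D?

6

States {q0,q10} cannot be reached from the start state, so discard them.
Start with accepting vs non-accepting: {q1,q2,q3,q4,q5,q6,q9} | {q7,q8}.
Refine {q1,q2,q3,q4,q5,q6,q9} on symbol 0: members go to different blocks, giving {q1,q3,q4,q5,q6} and {q2,q9}.
Refine {q1,q3,q4,q5,q6} on symbol 0: members go to different blocks, giving {q1,q4,q5,q6} and {q3}.
On input 1, block {q1,q4,q5,q6} splits into {q4,q5} and {q1} and {q6}.
The partition is now stable with 6 blocks: {q4,q5} | {q7,q8} | {q2,q9} | {q3} | {q1} | {q6}.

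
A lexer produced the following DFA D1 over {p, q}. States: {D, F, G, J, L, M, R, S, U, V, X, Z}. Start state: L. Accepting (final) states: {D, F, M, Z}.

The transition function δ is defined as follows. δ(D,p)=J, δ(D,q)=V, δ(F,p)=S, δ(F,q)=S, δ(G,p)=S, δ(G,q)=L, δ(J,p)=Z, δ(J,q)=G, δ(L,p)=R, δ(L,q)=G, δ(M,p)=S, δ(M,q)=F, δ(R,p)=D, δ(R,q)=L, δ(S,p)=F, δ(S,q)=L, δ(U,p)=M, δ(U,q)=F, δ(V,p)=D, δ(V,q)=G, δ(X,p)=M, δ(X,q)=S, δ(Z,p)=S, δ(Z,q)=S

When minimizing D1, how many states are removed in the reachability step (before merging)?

3

BFS from L reaches {D, F, G, J, L, R, S, V, Z}; the 3 state(s) M, U, X are never visited.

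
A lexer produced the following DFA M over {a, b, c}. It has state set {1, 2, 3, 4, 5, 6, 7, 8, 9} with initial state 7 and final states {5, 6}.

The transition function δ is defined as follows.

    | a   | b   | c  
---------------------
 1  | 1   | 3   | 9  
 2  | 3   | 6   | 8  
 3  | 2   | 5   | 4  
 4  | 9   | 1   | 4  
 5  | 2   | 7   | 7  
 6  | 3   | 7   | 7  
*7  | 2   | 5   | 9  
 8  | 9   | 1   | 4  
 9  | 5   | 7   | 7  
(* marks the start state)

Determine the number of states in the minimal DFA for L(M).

P0 = {5,6} | {1,2,3,4,7,8,9}.
On input a, block {1,2,3,4,7,8,9} splits into {1,2,3,4,7,8} and {9}.
Refine {1,2,3,4,7,8} on symbol a: members go to different blocks, giving {1,2,3,7} and {4,8}.
On input b, block {1,2,3,7} splits into {2,3,7} and {1}.
On input c, block {2,3,7} splits into {2,3} and {7}.
No further refinement is possible. Final partition (6 blocks): {5,6} | {2,3} | {9} | {4,8} | {1} | {7}.

6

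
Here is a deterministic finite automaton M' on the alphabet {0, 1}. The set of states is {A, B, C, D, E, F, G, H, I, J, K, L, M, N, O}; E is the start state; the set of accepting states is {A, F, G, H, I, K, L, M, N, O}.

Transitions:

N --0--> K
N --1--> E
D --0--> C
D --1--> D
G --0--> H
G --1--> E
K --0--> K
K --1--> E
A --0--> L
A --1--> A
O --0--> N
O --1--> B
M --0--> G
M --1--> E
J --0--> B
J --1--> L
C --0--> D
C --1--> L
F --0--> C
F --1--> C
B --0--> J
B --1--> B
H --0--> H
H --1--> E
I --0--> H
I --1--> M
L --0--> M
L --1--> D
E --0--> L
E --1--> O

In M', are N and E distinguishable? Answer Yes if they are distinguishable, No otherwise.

Reachable states from the start: {B,C,D,E,G,H,J,K,L,M,N,O}. Unreachable: {A,F,I} — drop them.
Start with accepting vs non-accepting: {G,H,K,L,M,N,O} | {B,C,D,E,J}.
Refine {B,C,D,E,J} on symbol 0: members go to different blocks, giving {B,C,D,J} and {E}.
Refine {G,H,K,L,M,N,O} on symbol 1: members go to different blocks, giving {G,H,K,M,N} and {L,O}.
Refine {B,C,D,J} on symbol 1: members go to different blocks, giving {B,D} and {C,J}.
Stable partition: {G,H,K,M,N} | {B,D} | {E} | {L,O} | {C,J} — 5 equivalence classes.
N and E end up in different blocks, so they are distinguishable. For instance, the string 'ε' is accepted from only N.

Yes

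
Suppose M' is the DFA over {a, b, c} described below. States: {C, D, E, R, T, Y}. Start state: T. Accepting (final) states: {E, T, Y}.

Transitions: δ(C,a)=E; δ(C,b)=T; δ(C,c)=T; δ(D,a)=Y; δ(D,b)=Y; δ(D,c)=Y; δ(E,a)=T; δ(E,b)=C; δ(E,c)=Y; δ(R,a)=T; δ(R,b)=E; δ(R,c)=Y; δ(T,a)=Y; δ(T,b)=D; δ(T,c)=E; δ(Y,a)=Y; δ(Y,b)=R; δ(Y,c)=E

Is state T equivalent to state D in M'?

No

Every state is reachable, so we keep all 6.
P0 = {E,T,Y} | {C,D,R}.
No further refinement is possible. Final partition (2 blocks): {E,T,Y} | {C,D,R}.
T and D end up in different blocks, so they are distinguishable. For instance, the string 'ε' is accepted from only T.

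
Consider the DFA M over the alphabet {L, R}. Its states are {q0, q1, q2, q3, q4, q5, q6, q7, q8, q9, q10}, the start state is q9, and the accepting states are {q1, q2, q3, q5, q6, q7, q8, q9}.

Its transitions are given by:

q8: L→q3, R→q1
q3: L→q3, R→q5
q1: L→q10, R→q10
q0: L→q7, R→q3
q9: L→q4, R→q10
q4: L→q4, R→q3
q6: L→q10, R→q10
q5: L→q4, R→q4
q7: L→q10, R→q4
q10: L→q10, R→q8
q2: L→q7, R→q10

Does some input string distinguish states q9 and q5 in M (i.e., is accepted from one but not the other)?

No

Reachable states from the start: {q1,q3,q4,q5,q8,q9,q10}. Unreachable: {q0,q2,q6,q7} — drop them.
Start with accepting vs non-accepting: {q1,q3,q5,q8,q9} | {q4,q10}.
On input L, block {q1,q3,q5,q8,q9} splits into {q1,q5,q9} and {q3,q8}.
Stable partition: {q1,q5,q9} | {q4,q10} | {q3,q8} — 3 equivalence classes.
q9 and q5 lie in the same block of the stable partition, so they are equivalent — no string distinguishes them.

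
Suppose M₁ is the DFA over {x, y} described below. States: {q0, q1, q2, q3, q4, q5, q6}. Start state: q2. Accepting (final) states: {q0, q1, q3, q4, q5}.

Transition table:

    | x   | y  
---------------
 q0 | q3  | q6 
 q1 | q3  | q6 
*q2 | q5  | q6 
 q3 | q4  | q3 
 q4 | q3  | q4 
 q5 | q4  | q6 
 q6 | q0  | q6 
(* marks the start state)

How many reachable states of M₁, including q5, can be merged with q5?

2

Reachable states from the start: {q0,q2,q3,q4,q5,q6}. Unreachable: {q1} — drop them.
P0 = {q0,q3,q4,q5} | {q2,q6}.
On input y, block {q0,q3,q4,q5} splits into {q0,q5} and {q3,q4}.
No further refinement is possible. Final partition (3 blocks): {q0,q5} | {q2,q6} | {q3,q4}.
State q5 belongs to the block {q0,q5}, which has 2 states.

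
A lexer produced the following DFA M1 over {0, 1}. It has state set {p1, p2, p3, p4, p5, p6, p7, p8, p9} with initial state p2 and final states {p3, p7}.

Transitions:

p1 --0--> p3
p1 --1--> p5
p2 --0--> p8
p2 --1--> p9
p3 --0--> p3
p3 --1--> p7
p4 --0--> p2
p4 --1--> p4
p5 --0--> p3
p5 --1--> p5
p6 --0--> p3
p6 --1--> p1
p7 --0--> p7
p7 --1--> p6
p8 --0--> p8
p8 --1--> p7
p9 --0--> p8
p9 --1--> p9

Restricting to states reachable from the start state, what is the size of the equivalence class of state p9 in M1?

2

Reachable states from the start: {p1,p2,p3,p5,p6,p7,p8,p9}. Unreachable: {p4} — drop them.
Initial partition by acceptance: {p3,p7} | {p1,p2,p5,p6,p8,p9}.
Split {p3,p7} by δ(·,1) → {p3} and {p7}.
Split {p1,p2,p5,p6,p8,p9} by δ(·,0) → {p1,p5,p6} and {p2,p8,p9}.
Split {p2,p8,p9} by δ(·,1) → {p2,p9} and {p8}.
No further refinement is possible. Final partition (5 blocks): {p3} | {p1,p5,p6} | {p7} | {p2,p9} | {p8}.
The equivalence class containing p9 is {p2,p9}, of size 2.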